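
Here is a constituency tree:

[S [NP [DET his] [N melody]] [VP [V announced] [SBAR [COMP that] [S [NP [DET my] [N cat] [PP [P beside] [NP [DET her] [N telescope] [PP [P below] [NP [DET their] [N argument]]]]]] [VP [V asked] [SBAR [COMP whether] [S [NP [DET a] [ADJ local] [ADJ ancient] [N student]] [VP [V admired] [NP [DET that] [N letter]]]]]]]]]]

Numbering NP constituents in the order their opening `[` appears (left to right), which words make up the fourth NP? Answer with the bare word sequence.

Opening `[NP` markers occur at word positions 1, 5, 8, 11, 15, 20; the fourth of these opens the constituent [NP their argument].

their argument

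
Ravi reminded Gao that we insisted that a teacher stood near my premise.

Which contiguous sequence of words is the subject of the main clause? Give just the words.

"Ravi" is the NP that combines with the VP headed by "reminded" to form the main clause — the subject.

Ravi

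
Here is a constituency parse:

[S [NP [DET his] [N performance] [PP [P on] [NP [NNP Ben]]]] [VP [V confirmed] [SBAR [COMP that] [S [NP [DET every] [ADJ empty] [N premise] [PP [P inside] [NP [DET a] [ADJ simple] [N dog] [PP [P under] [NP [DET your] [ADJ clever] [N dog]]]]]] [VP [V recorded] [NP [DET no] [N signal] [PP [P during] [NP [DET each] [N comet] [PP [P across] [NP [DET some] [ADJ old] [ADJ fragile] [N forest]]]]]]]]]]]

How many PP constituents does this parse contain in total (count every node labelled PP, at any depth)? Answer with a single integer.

5

Listing each PP by its span: [PP on Ben]; [PP inside a simple dog under your clever dog]; [PP under your clever dog]; [PP during each comet across some old fragile forest]; [PP across some old fragile forest] — that makes 5.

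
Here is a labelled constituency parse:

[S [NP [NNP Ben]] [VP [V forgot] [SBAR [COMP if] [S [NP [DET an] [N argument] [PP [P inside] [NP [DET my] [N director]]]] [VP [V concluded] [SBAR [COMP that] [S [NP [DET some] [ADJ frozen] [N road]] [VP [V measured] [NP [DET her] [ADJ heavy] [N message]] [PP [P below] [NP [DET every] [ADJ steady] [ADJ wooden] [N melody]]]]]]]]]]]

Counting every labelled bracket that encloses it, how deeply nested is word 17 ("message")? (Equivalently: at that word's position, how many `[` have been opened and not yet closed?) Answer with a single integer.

10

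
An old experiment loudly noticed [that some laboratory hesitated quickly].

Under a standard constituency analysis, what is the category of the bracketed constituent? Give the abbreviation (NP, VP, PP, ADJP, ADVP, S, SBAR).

The span is built around the complementizer "that" — a subordinate clause (SBAR).

SBAR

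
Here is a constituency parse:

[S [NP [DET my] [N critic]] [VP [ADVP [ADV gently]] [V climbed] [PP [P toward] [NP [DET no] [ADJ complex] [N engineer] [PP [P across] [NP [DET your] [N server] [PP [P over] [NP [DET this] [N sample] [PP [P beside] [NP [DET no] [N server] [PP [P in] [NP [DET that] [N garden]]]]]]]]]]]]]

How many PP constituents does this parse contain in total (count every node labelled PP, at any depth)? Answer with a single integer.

5

Scanning left to right, an opening `[PP` appears at word positions 5, 9, 12, 15, 18 — 5 in total.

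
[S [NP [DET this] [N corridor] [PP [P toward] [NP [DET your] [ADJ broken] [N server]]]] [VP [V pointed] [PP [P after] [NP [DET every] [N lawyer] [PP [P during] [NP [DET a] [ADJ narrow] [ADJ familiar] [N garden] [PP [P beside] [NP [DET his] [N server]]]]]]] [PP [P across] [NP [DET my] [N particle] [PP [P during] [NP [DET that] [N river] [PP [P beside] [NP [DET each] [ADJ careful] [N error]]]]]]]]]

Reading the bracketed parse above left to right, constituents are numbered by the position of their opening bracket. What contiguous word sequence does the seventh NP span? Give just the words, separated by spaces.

In left-to-right order the NP constituents are "this corridor toward your broken server"; "your broken server"; "every lawyer during a narrow familiar garden beside his server"; "a narrow familiar garden beside his server"; "his server"; "my particle during that river beside each careful error"; "that river beside each careful error"; "each careful error". Number 7 is "that river beside each careful error".

that river beside each careful error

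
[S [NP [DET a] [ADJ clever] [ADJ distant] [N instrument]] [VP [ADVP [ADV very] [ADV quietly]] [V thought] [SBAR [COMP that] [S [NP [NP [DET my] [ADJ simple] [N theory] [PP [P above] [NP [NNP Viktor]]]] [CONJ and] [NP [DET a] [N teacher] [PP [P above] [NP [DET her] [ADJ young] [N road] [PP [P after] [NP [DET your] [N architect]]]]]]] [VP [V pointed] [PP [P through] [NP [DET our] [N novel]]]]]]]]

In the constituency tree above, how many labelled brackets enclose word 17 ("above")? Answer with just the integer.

8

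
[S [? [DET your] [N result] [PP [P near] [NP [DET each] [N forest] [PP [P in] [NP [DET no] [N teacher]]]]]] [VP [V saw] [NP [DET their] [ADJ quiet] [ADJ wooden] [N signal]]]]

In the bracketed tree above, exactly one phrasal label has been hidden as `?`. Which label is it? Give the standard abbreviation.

Looking at what the `?` directly dominates — DET 'your', N 'result', PP — this is a noun phrase (NP).

NP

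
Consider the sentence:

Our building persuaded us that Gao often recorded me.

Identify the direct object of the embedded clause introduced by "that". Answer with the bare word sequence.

"recorded" heads the VP of the embedded clause introduced by "that", and "me" is its direct object.

me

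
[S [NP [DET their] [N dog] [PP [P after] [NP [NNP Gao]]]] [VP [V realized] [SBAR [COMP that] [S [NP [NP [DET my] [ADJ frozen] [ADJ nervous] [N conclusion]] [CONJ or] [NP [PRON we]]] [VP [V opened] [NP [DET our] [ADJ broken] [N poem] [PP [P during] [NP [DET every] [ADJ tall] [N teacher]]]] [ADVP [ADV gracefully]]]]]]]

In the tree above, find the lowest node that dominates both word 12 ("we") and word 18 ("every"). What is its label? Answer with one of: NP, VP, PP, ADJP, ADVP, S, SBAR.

Both words fall inside [S my frozen nervous conclusion or we opened our broken poem during every tall teacher gracefully] (words 7–21), and no smaller constituent contains them both. Label: S.

S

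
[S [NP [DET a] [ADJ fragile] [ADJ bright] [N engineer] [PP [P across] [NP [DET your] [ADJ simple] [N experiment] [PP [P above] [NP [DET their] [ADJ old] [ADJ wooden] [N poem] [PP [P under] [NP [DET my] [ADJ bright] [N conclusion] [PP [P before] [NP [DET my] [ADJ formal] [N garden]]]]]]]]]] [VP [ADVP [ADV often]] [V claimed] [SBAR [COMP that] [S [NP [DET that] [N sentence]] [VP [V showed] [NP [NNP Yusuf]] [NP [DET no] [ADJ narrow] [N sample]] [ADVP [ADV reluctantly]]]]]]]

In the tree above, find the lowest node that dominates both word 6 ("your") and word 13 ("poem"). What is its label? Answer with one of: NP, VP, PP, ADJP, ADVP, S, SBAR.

NP

The smallest bracket enclosing both words is [NP your simple experiment above their old wooden poem under my bright conclusion before my formal garden], so the label is NP.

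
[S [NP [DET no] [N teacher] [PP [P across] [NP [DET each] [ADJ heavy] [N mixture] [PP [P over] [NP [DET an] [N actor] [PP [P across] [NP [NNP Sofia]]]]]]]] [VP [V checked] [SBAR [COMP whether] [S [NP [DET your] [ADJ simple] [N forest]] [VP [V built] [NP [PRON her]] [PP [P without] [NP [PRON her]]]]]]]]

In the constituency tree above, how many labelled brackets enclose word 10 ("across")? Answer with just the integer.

8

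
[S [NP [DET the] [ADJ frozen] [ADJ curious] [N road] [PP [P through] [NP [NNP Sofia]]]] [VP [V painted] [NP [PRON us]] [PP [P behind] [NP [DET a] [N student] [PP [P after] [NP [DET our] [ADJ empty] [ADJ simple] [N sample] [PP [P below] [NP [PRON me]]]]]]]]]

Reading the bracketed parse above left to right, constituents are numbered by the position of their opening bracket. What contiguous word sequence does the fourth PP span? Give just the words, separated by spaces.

below me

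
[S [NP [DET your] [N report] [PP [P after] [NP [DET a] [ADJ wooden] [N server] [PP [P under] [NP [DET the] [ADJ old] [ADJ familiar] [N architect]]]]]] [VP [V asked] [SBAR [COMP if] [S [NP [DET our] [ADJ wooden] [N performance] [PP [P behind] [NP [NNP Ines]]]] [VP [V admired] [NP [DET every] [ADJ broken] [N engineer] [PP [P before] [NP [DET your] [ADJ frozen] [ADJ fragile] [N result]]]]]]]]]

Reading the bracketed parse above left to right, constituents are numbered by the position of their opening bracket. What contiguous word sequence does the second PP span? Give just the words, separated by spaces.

In left-to-right order the PP constituents are "after a wooden server under the old familiar architect"; "under the old familiar architect"; "behind Ines"; "before your frozen fragile result". Number 2 is "under the old familiar architect".

under the old familiar architect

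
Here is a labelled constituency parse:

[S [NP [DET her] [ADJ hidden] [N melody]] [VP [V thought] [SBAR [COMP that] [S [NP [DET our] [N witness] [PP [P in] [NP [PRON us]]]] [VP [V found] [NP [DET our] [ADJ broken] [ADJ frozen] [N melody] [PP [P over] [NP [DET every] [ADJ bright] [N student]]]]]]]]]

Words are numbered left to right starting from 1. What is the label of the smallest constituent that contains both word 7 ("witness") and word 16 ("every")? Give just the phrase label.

S

Both words fall inside [S our witness in us found our broken frozen melody over every bright student] (words 6–18), and no smaller constituent contains them both. Label: S.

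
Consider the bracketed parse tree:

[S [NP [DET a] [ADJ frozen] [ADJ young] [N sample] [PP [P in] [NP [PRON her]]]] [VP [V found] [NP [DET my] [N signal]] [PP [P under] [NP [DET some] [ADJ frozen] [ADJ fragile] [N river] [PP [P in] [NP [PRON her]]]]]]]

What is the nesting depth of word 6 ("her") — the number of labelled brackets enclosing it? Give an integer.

Counting open brackets not yet closed at "her": [S [NP [PP [NP [PRON = 5.

5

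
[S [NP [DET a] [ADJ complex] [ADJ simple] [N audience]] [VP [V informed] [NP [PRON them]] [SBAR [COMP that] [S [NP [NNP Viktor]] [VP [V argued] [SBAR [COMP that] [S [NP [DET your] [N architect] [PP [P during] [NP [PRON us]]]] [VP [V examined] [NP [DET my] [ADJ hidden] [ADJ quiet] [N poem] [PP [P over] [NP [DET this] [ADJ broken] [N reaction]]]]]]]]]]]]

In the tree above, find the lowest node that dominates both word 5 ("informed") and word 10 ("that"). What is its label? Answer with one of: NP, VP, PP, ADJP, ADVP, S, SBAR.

Word 5 lies under S → VP → V; word 10 lies under S → VP → SBAR → S → VP → SBAR → COMP. The lowest shared node is the VP.

VP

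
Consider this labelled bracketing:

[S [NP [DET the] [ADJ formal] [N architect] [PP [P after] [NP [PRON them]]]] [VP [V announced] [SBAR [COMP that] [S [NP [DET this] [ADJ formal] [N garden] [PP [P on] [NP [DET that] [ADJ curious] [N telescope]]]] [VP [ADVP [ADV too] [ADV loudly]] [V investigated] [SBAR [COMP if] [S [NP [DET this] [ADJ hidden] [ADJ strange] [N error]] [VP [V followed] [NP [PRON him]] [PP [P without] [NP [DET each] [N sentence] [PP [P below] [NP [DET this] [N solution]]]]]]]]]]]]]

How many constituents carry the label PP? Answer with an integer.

4

Scanning left to right, an opening `[PP` appears at word positions 4, 11, 25, 28 — 4 in total.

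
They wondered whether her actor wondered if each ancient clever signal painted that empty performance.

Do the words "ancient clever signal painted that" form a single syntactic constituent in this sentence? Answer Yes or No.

"ancient" belongs to the noun phrase "each ancient clever signal" while "that" belongs to the verb phrase "painted that empty performance"; a span that runs across that boundary is not a single phrase.

No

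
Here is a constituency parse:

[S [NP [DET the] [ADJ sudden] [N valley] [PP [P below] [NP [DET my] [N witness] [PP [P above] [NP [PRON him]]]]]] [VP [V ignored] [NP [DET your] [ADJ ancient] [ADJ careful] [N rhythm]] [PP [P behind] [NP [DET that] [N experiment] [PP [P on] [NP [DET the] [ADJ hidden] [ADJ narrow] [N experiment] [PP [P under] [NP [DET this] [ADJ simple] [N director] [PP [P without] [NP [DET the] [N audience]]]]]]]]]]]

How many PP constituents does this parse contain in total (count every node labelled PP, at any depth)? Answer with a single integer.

Scanning left to right, an opening `[PP` appears at word positions 4, 7, 14, 17, 22, 26 — 6 in total.

6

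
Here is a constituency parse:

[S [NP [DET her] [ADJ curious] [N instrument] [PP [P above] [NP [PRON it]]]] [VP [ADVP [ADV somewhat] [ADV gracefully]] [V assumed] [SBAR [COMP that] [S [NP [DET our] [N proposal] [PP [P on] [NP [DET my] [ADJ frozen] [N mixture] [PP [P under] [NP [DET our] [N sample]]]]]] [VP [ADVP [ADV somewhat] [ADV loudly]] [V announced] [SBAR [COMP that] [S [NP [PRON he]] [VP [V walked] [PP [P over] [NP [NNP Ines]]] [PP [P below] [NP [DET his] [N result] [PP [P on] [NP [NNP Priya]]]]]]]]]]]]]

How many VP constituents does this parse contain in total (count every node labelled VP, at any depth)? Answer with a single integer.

3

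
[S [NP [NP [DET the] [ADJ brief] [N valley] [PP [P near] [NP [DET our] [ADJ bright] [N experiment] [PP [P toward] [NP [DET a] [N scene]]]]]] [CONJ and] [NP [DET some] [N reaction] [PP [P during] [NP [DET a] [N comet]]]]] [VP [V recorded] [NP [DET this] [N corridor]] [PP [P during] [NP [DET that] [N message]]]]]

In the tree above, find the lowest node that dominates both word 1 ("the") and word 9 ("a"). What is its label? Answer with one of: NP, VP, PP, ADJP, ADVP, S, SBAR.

NP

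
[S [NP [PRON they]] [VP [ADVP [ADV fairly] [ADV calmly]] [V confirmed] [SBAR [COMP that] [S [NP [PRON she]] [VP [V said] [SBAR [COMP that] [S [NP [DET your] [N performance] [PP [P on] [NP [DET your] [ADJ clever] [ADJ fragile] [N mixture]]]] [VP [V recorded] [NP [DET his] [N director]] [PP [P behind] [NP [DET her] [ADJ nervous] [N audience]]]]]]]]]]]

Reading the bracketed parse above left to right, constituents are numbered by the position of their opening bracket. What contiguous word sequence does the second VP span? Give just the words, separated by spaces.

said that your performance on your clever fragile mixture recorded his director behind her nervous audience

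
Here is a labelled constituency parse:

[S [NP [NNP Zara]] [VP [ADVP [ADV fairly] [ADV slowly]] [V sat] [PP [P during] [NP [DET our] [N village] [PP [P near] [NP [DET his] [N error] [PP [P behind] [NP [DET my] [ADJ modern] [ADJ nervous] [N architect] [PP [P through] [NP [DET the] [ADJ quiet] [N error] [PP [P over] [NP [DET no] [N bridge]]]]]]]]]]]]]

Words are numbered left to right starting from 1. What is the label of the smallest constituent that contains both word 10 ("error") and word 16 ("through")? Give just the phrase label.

NP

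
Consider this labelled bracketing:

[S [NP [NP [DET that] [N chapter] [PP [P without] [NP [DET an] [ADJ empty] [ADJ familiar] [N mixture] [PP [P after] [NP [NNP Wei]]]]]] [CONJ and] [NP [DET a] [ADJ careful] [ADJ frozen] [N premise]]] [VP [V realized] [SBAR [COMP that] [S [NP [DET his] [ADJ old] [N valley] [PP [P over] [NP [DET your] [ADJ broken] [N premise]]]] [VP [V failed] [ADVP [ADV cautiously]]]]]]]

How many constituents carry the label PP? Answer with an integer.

3

The PP constituents are: [PP without an empty familiar mixture after Wei]; [PP after Wei]; [PP over your broken premise]. Total: 3.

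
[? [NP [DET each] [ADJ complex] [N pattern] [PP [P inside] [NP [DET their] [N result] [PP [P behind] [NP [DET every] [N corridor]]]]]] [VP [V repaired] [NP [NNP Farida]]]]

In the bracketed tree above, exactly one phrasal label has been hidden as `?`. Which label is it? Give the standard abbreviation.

S

The `?` node immediately contains: NP, VP. That is the internal structure of a clause, so the label is S.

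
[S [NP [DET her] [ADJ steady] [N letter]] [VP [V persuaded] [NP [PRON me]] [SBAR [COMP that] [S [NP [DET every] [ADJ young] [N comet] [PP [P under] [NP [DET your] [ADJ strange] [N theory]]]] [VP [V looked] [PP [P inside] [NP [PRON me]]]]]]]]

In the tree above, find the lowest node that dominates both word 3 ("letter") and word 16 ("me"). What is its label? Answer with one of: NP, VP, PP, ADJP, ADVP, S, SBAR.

The smallest bracket enclosing both words is [S her steady letter persuaded me that every young comet under your strange theory looked inside me], so the label is S.

S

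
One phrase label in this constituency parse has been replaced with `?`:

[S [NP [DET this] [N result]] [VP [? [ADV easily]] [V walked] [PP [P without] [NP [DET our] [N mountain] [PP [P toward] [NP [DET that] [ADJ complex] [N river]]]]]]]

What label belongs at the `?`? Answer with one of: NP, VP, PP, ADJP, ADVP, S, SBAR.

Looking at what the `?` directly dominates — ADV 'easily' — this is an adverb phrase (ADVP).

ADVP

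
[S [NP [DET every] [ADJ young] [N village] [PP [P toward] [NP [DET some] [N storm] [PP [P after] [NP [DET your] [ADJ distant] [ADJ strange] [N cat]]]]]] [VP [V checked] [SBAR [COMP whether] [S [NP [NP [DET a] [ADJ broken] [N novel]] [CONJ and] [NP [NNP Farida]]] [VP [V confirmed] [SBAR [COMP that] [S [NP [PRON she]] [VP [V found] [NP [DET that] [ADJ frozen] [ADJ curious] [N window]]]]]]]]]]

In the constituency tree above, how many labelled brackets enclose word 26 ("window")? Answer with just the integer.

10

Counting open brackets not yet closed at "window": [S [VP [SBAR [S [VP [SBAR [S [VP [NP [N = 10.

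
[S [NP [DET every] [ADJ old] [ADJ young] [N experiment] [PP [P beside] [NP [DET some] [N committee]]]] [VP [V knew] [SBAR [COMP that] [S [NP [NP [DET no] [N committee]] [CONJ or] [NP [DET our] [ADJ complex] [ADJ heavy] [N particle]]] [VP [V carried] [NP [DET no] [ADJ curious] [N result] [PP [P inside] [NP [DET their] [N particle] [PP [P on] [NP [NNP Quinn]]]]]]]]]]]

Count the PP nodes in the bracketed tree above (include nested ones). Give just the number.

Scanning left to right, an opening `[PP` appears at word positions 5, 21, 24 — 3 in total.

3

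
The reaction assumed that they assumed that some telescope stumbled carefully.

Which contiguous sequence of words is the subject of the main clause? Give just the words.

the reaction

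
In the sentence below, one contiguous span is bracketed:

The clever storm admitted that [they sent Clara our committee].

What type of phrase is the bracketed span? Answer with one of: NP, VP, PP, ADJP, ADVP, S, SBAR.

S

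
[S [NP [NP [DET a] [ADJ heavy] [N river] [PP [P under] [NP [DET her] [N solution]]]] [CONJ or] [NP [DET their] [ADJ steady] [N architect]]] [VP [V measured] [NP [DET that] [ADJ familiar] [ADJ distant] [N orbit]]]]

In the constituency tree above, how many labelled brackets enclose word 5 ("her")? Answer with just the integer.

6

Path from the root down to the word: S → NP → NP → PP → NP → DET. That is 6 enclosing brackets.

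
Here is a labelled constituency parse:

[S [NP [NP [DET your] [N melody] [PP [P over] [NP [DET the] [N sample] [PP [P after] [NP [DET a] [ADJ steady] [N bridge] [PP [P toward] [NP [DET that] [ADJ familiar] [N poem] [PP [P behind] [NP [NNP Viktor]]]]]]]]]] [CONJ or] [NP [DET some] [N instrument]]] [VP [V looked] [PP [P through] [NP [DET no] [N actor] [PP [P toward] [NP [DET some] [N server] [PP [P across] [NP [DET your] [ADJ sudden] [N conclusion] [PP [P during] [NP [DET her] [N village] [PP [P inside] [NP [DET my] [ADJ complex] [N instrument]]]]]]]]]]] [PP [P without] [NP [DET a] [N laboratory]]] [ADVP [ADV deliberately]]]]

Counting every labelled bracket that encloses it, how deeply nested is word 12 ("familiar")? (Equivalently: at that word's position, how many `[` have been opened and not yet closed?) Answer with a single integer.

Path from the root down to the word: S → NP → NP → PP → NP → PP → NP → PP → NP → ADJ. That is 10 enclosing brackets.

10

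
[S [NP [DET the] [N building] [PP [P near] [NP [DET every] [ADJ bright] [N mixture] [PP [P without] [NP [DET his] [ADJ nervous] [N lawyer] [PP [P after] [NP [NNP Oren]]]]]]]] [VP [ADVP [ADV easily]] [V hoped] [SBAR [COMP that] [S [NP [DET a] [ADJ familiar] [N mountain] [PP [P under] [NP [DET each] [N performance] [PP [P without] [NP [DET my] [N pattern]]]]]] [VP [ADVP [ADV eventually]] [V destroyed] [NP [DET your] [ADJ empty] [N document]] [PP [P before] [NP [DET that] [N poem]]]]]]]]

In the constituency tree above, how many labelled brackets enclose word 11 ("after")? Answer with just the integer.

The word sits inside P, which is inside PP, inside NP, inside PP, inside NP, inside PP, inside NP, inside S — 8 brackets in all.

8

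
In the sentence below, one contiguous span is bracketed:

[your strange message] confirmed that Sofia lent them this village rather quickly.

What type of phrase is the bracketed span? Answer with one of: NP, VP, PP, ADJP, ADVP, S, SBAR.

NP

"message" is the head of the bracketed span, so the span is a noun phrase: NP.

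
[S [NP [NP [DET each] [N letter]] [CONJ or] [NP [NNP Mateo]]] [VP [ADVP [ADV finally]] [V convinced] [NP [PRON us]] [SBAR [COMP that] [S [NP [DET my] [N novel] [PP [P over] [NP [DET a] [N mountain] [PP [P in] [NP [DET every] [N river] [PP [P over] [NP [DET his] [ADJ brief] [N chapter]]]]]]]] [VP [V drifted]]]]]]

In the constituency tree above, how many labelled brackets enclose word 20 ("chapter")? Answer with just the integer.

12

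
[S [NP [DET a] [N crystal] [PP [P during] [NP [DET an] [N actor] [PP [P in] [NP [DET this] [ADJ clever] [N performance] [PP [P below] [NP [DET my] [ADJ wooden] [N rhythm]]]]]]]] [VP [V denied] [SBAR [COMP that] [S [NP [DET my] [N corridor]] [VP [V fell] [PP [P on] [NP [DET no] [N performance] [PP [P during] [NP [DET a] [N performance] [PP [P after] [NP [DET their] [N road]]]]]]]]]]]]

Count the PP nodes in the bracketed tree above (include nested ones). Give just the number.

6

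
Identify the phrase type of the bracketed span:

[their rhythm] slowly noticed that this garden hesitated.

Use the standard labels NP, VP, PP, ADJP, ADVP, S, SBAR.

NP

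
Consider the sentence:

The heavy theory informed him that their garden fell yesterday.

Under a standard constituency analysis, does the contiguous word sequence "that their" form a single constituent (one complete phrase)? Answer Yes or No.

The smallest constituent containing the whole sequence is the subordinate clause [SBAR that their garden fell yesterday], but the sequence is only part of it — it straddles the boundary between complementizer "that" and clause "their garden fell yesterday".

No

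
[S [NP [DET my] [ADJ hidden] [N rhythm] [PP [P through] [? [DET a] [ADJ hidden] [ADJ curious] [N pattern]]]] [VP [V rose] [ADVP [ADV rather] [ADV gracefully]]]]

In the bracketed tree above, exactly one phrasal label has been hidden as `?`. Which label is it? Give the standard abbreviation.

NP

The `?` node immediately contains: DET 'a', ADJ 'hidden', ADJ 'curious', N 'pattern'. That is the internal structure of a noun phrase, so the label is NP.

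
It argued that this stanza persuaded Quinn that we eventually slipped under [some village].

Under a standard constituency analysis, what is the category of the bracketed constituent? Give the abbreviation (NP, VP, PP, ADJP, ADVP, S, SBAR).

NP

The bracketed span "some village" is headed by "village", making it a noun phrase (NP).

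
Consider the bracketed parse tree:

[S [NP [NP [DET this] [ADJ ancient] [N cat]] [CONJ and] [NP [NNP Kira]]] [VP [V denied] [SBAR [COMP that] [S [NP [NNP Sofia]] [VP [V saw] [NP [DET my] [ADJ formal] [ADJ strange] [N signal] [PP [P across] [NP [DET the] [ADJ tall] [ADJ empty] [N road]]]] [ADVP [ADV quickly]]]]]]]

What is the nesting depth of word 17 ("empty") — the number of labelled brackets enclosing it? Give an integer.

The word sits inside ADJ, which is inside NP, inside PP, inside NP, inside VP, inside S, inside SBAR, inside VP, inside S — 9 brackets in all.

9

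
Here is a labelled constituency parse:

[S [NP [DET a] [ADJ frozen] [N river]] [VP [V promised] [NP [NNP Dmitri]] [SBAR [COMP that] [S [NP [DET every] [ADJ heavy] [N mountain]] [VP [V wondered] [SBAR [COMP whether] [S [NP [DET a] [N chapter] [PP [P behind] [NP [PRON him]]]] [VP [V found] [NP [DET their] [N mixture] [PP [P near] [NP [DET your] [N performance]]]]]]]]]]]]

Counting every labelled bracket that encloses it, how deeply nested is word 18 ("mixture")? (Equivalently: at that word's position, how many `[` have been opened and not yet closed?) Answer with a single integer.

10

The word sits inside N, which is inside NP, inside VP, inside S, inside SBAR, inside VP, inside S, inside SBAR, inside VP, inside S — 10 brackets in all.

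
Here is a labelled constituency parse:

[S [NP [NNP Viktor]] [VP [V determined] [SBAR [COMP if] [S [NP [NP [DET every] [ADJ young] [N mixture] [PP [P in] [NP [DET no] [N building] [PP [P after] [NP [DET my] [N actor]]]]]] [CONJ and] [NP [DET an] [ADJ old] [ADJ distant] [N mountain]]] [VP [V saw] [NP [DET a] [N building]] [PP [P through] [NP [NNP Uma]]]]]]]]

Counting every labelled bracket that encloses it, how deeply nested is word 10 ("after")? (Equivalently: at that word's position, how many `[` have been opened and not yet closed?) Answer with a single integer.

10

Path from the root down to the word: S → VP → SBAR → S → NP → NP → PP → NP → PP → P. That is 10 enclosing brackets.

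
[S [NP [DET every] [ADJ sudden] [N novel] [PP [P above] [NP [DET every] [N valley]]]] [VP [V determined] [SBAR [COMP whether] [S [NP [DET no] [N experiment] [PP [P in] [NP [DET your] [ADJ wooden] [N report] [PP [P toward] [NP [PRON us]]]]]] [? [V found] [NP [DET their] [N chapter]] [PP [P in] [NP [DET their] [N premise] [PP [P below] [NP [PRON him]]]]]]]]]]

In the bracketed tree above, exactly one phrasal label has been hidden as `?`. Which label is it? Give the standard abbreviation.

A constituent whose immediate children are V 'found', NP, PP is a verb phrase: VP.

VP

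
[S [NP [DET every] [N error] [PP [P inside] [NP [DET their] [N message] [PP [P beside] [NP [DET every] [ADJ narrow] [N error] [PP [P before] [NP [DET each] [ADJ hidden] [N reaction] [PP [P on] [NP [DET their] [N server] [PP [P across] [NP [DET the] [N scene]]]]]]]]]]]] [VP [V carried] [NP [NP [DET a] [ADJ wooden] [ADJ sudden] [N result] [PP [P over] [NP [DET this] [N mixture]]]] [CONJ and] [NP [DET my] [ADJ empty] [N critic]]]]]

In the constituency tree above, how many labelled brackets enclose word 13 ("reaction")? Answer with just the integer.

9

The word sits inside N, which is inside NP, inside PP, inside NP, inside PP, inside NP, inside PP, inside NP, inside S — 9 brackets in all.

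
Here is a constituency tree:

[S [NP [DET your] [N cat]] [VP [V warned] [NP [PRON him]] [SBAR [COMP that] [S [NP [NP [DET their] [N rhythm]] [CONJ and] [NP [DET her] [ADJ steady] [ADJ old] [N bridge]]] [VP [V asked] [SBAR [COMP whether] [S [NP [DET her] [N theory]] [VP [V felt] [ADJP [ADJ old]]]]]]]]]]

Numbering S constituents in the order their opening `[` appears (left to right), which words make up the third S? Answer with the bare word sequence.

In left-to-right order the S constituents are "your cat warned him that their rhythm and her steady old bridge asked whether her theory felt old"; "their rhythm and her steady old bridge asked whether her theory felt old"; "her theory felt old". Number 3 is "her theory felt old".

her theory felt old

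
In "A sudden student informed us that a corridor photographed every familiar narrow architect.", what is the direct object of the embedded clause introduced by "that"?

"photographed" heads the VP of the embedded clause introduced by "that", and "every familiar narrow architect" is its direct object.

every familiar narrow architect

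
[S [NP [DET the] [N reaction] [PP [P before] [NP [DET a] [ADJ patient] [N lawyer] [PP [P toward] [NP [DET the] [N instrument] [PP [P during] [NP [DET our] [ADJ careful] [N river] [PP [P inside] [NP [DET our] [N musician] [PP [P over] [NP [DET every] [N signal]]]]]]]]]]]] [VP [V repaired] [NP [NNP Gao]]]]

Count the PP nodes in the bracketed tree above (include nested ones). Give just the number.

5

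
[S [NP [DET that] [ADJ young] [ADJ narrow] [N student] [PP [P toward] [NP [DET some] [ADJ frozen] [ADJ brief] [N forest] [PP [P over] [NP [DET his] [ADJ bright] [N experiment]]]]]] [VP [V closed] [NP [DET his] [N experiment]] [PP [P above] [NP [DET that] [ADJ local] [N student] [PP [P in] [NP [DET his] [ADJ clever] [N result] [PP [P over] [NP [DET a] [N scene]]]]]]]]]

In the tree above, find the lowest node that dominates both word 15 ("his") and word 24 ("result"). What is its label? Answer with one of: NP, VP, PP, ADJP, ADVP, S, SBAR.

VP

Both words fall inside [VP closed his experiment above that local student in his clever result over a scene] (words 14–27), and no smaller constituent contains them both. Label: VP.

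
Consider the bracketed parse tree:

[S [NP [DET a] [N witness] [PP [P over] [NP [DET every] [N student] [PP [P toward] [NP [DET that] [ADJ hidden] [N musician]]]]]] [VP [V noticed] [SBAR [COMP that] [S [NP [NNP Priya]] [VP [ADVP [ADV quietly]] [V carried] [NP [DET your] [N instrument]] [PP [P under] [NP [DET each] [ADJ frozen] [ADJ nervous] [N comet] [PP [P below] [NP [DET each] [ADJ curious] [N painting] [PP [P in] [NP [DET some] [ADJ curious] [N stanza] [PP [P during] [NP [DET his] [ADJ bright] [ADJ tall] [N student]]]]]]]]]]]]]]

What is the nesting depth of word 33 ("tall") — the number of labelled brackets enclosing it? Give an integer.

14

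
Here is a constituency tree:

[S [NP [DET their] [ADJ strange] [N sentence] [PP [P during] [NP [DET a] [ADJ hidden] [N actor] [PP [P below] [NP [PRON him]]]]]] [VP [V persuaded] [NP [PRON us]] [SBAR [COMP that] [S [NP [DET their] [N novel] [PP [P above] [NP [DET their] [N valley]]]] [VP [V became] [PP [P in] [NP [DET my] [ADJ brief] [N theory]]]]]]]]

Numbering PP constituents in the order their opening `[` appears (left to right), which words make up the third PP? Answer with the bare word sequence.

above their valley

In left-to-right order the PP constituents are "during a hidden actor below him"; "below him"; "above their valley"; "in my brief theory". Number 3 is "above their valley".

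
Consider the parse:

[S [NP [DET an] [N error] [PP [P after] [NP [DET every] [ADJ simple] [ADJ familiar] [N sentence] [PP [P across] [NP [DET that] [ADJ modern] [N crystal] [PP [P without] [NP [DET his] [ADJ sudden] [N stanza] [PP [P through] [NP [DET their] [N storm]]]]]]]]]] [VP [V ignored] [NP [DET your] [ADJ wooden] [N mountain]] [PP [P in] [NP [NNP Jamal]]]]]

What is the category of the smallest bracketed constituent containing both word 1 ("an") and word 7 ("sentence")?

NP

Word 1 lies under S → NP → DET; word 7 lies under S → NP → PP → NP → N. The lowest shared node is the NP.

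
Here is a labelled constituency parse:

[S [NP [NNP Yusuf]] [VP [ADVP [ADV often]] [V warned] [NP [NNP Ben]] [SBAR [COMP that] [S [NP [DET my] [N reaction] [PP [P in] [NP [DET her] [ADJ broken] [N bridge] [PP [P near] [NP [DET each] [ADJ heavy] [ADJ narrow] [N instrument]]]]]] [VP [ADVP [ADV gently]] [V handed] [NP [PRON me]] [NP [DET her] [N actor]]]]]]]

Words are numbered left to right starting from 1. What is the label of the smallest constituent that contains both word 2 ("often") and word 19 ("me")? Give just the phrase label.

VP

Both words fall inside [VP often warned Ben that my reaction in her broken bridge near each heavy narrow instrument gently handed me her actor] (words 2–21), and no smaller constituent contains them both. Label: VP.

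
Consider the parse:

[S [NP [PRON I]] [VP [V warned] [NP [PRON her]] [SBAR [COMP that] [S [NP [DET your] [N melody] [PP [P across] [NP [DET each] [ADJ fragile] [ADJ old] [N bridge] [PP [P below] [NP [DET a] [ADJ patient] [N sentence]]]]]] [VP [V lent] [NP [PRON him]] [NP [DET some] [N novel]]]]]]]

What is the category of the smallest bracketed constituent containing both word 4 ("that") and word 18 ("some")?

SBAR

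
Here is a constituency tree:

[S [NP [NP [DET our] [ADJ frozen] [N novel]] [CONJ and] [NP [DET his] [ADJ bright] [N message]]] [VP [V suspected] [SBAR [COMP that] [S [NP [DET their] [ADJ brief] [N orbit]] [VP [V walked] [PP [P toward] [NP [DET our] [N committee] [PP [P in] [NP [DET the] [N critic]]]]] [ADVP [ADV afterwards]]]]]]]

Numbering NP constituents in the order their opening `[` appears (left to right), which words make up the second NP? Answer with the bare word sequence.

In left-to-right order the NP constituents are "our frozen novel and his bright message"; "our frozen novel"; "his bright message"; "their brief orbit"; "our committee in the critic"; "the critic". Number 2 is "our frozen novel".

our frozen novel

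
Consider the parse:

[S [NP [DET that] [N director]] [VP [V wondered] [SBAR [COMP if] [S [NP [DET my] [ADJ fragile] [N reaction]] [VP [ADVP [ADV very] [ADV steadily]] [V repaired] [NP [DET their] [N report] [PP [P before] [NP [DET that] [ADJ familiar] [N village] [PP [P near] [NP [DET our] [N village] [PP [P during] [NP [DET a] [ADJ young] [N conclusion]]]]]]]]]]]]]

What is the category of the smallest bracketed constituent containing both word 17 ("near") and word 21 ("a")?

Both words fall inside [PP near our village during a young conclusion] (words 17–23), and no smaller constituent contains them both. Label: PP.

PP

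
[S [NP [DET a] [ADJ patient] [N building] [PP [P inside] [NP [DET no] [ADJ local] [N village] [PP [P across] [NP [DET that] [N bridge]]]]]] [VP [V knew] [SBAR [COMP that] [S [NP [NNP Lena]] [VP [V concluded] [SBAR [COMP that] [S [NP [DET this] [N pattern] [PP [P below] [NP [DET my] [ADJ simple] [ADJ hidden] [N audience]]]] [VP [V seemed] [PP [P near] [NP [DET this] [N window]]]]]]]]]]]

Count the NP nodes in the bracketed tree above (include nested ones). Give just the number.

7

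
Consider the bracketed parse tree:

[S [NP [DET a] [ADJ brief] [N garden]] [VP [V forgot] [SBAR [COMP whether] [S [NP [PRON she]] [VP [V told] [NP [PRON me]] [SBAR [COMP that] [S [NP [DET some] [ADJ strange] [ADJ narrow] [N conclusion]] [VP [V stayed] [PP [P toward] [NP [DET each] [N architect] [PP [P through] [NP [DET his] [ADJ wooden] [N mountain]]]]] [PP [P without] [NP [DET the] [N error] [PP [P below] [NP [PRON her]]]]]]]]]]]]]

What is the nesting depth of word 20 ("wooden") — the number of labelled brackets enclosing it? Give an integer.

Path from the root down to the word: S → VP → SBAR → S → VP → SBAR → S → VP → PP → NP → PP → NP → ADJ. That is 13 enclosing brackets.

13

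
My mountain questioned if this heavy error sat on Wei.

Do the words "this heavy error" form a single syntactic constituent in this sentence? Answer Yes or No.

Yes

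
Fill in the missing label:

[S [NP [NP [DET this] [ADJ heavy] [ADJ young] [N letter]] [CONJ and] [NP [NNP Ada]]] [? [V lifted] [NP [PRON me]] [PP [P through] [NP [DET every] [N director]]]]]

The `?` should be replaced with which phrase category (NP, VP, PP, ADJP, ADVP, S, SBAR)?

VP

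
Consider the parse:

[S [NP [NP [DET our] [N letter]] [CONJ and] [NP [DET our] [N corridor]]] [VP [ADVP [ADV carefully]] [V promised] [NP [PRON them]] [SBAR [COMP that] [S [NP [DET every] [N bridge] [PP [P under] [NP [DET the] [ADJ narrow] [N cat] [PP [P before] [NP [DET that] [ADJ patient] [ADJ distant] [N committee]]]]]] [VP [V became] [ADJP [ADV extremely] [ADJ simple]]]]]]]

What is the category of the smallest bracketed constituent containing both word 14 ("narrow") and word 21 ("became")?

S

Both words fall inside [S every bridge under the narrow cat before that patient distant committee became extremely simple] (words 10–23), and no smaller constituent contains them both. Label: S.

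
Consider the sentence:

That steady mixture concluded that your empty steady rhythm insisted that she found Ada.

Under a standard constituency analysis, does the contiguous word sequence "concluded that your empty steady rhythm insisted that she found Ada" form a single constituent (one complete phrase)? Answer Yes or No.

Yes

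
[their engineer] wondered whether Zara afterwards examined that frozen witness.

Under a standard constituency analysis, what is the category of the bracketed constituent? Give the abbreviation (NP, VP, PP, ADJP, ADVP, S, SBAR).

NP

"engineer" is the head of the bracketed span, so the span is a noun phrase: NP.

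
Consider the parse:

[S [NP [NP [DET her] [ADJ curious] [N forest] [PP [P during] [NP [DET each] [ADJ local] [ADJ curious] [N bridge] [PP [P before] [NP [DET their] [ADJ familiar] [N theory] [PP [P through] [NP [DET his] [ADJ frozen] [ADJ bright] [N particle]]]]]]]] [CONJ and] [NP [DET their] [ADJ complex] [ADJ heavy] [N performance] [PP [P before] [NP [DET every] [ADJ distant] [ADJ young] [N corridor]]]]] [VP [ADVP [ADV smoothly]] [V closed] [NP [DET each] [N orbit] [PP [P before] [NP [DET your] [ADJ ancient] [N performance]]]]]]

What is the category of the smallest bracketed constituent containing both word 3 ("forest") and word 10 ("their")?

The smallest bracket enclosing both words is [NP her curious forest during each local curious bridge before their familiar theory through his frozen bright particle], so the label is NP.

NP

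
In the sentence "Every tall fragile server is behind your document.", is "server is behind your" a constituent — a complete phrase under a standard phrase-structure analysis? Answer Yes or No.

"server" belongs to the noun phrase "every tall fragile server" while "your" belongs to the verb phrase "is behind your document"; a span that runs across that boundary is not a single phrase.

No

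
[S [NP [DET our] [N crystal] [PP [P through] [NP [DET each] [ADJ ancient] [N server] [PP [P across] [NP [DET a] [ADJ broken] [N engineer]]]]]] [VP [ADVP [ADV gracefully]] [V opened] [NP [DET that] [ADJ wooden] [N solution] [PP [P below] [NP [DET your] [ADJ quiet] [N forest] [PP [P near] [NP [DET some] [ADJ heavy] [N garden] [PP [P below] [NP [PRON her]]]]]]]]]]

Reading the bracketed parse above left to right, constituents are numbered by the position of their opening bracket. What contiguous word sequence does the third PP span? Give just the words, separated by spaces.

below your quiet forest near some heavy garden below her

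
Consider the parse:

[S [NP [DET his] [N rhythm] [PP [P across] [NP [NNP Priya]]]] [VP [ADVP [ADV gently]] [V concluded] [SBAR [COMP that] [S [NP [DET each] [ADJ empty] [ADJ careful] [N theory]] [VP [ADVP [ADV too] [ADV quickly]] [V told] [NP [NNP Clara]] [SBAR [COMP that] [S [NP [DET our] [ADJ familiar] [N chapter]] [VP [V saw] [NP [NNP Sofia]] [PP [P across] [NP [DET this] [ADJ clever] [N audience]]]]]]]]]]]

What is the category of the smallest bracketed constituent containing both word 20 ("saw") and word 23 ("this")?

VP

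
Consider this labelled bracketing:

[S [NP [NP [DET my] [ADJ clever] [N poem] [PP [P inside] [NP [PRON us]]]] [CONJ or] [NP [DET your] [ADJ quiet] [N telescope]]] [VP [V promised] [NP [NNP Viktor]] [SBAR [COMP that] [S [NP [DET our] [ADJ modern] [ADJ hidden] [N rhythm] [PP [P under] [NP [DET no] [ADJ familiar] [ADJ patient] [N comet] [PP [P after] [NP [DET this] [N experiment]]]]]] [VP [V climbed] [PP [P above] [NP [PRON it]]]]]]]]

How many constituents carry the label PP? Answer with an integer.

4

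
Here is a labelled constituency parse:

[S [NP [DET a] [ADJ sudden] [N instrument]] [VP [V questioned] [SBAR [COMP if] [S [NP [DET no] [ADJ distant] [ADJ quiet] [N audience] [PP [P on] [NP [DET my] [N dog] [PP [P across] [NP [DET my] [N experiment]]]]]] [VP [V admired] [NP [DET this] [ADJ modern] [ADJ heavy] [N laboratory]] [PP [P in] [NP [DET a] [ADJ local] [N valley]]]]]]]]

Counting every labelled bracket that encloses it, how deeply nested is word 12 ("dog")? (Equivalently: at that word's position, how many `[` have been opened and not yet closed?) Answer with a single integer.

8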